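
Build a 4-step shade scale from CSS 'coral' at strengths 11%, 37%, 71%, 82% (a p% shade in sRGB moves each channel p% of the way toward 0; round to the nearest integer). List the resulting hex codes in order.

CSS coral is rgb(255, 127, 80).
11%: (255 − 28.05 = 226.95→227, 127 − 13.97 = 113.03→113, 80 − 8.8 = 71.2→71) → #E37147
37%: (255 − 94.35 = 160.65→161, 127 − 46.99 = 80.01→80, 80 − 29.6 = 50.4→50) → #A15032
71%: (255 − 181.05 = 73.95→74, 127 − 90.17 = 36.83→37, 80 − 56.8 = 23.2→23) → #4A2517
82%: (255 − 209.1 = 45.9→46, 127 − 104.14 = 22.86→23, 80 − 65.6 = 14.4→14) → #2E170E

#E37147, #A15032, #4A2517, #2E170E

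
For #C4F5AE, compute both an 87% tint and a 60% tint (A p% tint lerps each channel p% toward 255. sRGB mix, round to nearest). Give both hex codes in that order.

#C4F5AE is rgb(196, 245, 174).
87% tint:
  R: 196 + 0.87×(255−196) = 196 + 51.33 = 247.33 → 247
  G: 245 + 8.7 = 253.7 → 254
  B: 174 + 0.87×(255−174) = 174 + 70.47 = 244.47 → 244
  → #F7FEF4
60% tint:
  R: 196 + 0.6×(255−196) = 196 + 35.4 = 231.4 → 231
  G: 245 + 6 = 251 → 251
  B: 174 + 48.6 = 222.6 → 223
  → #E7FBDF

#F7FEF4, #E7FBDF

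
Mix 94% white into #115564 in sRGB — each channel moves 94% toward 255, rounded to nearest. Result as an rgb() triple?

rgb(241, 245, 246)

#115564 is rgb(17, 85, 100).
A 94% tint moves each channel 94% toward 255:
  R: 17 + 0.94×(255−17) = 17 + 223.72 = 240.72 → 241
  G: 85 + 0.94×(255−85) = 85 + 159.8 = 244.8 → 245
  B: 100 + 0.94×(255−100) = 100 + 145.7 = 245.7 → 246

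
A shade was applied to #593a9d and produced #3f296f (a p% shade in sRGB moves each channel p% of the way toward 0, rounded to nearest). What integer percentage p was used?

29%

#593a9d is rgb(89, 58, 157); #3f296f is rgb(63, 41, 111).
On the B channel (widest range): 111 ≈ 157 + (p/100)(0 − 157), so p ≈ 100×(111 − 157)/(0 − 157) = -4600/-157 = 29.30.
p = 29 reproduces all three channels after rounding.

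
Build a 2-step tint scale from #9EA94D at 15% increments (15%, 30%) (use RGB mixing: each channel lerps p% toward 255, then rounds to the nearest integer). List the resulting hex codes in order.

#ADB668, #BBC382

#9EA94D is rgb(158, 169, 77).
15%: (158 + 14.55 = 172.55→173, 169 + 12.9 = 181.9→182, 77 + 26.7 = 103.7→104) → #ADB668
30%: (158 + 29.1 = 187.1→187, 169 + 25.8 = 194.8→195, 77 + 53.4 = 130.4→130) → #BBC382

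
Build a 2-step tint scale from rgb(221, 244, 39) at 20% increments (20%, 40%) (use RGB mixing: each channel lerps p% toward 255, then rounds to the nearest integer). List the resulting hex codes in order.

#e4f652, #ebf87d

20%: (221 + 6.8 = 227.8→228, 244 + 2.2 = 246.2→246, 39 + 43.2 = 82.2→82) → #e4f652
40%: (221 + 13.6 = 234.6→235, 244 + 4.4 = 248.4→248, 39 + 86.4 = 125.4→125) → #ebf87d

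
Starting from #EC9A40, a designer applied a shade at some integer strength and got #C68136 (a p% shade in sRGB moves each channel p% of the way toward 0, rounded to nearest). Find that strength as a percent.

#EC9A40 is rgb(236, 154, 64); #C68136 is rgb(198, 129, 54).
On the R channel (widest range): 198 ≈ 236 + (p/100)(0 − 236), so p ≈ 100×(198 − 236)/(0 − 236) = -3800/-236 = 16.10.
p = 16 reproduces all three channels after rounding.

16%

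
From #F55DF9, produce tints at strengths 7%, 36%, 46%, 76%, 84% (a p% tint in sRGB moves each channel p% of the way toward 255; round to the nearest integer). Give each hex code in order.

#F55DF9 is rgb(245, 93, 249).
7%: (245 + 0.7 = 245.7→246, 93 + 11.34 = 104.34→104, 249→249) → #F668F9
36%: (245 + 3.6 = 248.6→249, 93 + 58.32 = 151.32→151, 249 + 2.16 = 251.16→251) → #F997FB
46%: (245 + 4.6 = 249.6→250, 93 + 74.52 = 167.52→168, 249 + 2.76 = 251.76→252) → #FAA8FC
76%: (245 + 7.6 = 252.6→253, 93 + 123.12 = 216.12→216, 249 + 4.56 = 253.56→254) → #FDD8FE
84%: (245 + 8.4 = 253.4→253, 93 + 136.08 = 229.08→229, 249 + 5.04 = 254.04→254) → #FDE5FE

#F668F9, #F997FB, #FAA8FC, #FDD8FE, #FDE5FE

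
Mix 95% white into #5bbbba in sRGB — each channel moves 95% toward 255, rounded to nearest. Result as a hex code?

#f7fcfc

#5bbbba is rgb(91, 187, 186).
Lerp each channel 95% toward 255:
  R: 91 + 155.8 = 246.8 → 247
  G: 187 + 64.6 = 251.6 → 252
  B: 186 + 65.55 = 251.55 → 252
rgb(247, 252, 252) = #f7fcfc.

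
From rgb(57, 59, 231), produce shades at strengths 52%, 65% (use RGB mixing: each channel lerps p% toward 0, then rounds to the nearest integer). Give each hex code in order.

#1B1C6F, #141551

52%: (57 − 29.64 = 27.36→27, 59 − 30.68 = 28.32→28, 231 − 120.12 = 110.88→111) → #1B1C6F
65%: (57 − 37.05 = 19.95→20, 59 − 38.35 = 20.65→21, 231 − 150.15 = 80.85→81) → #141551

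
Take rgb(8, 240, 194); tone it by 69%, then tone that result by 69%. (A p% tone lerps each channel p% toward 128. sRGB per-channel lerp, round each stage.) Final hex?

#758b86

Lerp each channel 69% toward 128:
  R: 8 + 82.8 = 90.8 → 91
  G: 240 + 0.69×(128−240) = 240 − 77.28 = 162.72 → 163
  B: 194 − 45.54 = 148.46 → 148
After the tone: rgb(91, 163, 148) = #5ba394.
A 69% tone moves each channel 69% toward 128:
  R: 91 + 0.69×(128−91) = 91 + 25.53 = 116.53 → 117
  G: 163 + 0.69×(128−163) = 163 − 24.15 = 138.85 → 139
  B: 148 − 13.8 = 134.2 → 134
rgb(117, 139, 134) = #758b86.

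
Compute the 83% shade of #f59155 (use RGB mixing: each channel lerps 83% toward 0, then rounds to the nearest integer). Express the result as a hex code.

#2a190e

#f59155 is rgb(245, 145, 85).
An 83% shade moves each channel 83% toward 0:
  R: 245 + 0.83×(0−245) = 245 − 203.35 = 41.65 → 42
  G: 145 + 0.83×(0−145) = 145 − 120.35 = 24.65 → 25
  B: 85 + 0.83×(0−85) = 85 − 70.55 = 14.45 → 14
rgb(42, 25, 14) = #2a190e.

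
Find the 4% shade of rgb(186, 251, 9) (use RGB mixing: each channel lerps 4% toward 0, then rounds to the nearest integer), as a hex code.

#B3F109

Per channel, c → c + 0.04(0 − c):
  R: 186 + 0.04×(0−186) = 186 − 7.44 = 178.56 → 179
  G: 251 + 0.04×(0−251) = 251 − 10.04 = 240.96 → 241
  B: 9 − 0.36 = 8.64 → 9
rgb(179, 241, 9) = #B3F109.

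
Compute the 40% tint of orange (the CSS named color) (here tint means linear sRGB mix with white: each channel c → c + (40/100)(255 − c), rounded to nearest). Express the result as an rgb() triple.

CSS orange is rgb(255, 165, 0).
A 40% tint moves each channel 40% toward 255:
  R: 255 + 0.4×(255−255) = 255 + 0 = 255 → 255
  G: 165 + 36 = 201 → 201
  B: 0 + 102 = 102 → 102

rgb(255, 201, 102)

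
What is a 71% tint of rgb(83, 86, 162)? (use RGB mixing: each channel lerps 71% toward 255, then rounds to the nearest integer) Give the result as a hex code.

Per channel, c → c + 0.71(255 − c):
  R: 83 + 0.71×(255−83) = 83 + 122.12 = 205.12 → 205
  G: 86 + 0.71×(255−86) = 86 + 119.99 = 205.99 → 206
  B: 162 + 66.03 = 228.03 → 228
rgb(205, 206, 228) = #cdcee4.

#cdcee4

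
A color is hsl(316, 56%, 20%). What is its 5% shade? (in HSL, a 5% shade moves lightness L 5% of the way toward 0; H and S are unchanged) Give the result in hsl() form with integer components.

hsl(316, 56%, 19%)

L moves 5% from 20 toward 0: 20 − 1 = 19 → 19.
H and S are unchanged.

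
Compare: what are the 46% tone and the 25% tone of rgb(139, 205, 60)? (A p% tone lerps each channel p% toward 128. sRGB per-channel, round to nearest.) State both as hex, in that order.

#86AA5B, #88BA4D

46% tone:
  R: 139 − 5.06 = 133.94 → 134
  G: 205 − 35.42 = 169.58 → 170
  B: 60 + 0.46×(128−60) = 60 + 31.28 = 91.28 → 91
  → #86AA5B
25% tone:
  R: 139 + 0.25×(128−139) = 139 − 2.75 = 136.25 → 136
  G: 205 + 0.25×(128−205) = 205 − 19.25 = 185.75 → 186
  B: 60 + 0.25×(128−60) = 60 + 17 = 77 → 77
  → #88BA4D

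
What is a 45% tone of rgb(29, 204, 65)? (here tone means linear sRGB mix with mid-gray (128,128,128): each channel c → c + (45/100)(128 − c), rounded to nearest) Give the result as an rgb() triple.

rgb(74, 170, 93)

Lerp each channel 45% toward 128:
  R: 29 + 44.55 = 73.55 → 74
  G: 204 + 0.45×(128−204) = 204 − 34.2 = 169.8 → 170
  B: 65 + 0.45×(128−65) = 65 + 28.35 = 93.35 → 93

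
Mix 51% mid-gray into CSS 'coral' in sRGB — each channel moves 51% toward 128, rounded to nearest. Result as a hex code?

#BE8068

CSS coral is rgb(255, 127, 80).
Per channel, c → c + 0.51(128 − c):
  R: 255 + 0.51×(128−255) = 255 − 64.77 = 190.23 → 190
  G: 127 + 0.51×(128−127) = 127 + 0.51 = 127.51 → 128
  B: 80 + 0.51×(128−80) = 80 + 24.48 = 104.48 → 104
rgb(190, 128, 104) = #BE8068.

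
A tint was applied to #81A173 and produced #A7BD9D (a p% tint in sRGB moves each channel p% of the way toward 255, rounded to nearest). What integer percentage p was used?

30%

#81A173 is rgb(129, 161, 115); #A7BD9D is rgb(167, 189, 157).
On the B channel (widest range): 157 ≈ 115 + (p/100)(255 − 115), so p ≈ 100×(157 − 115)/(255 − 115) = 4200/140 = 30.00.
p = 30 reproduces all three channels after rounding.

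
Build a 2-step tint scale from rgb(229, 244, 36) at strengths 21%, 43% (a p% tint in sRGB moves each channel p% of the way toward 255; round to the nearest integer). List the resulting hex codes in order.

21%: (229 + 5.46 = 234.46→234, 244 + 2.31 = 246.31→246, 36 + 45.99 = 81.99→82) → #eaf652
43%: (229 + 11.18 = 240.18→240, 244 + 4.73 = 248.73→249, 36 + 94.17 = 130.17→130) → #f0f982

#eaf652, #f0f982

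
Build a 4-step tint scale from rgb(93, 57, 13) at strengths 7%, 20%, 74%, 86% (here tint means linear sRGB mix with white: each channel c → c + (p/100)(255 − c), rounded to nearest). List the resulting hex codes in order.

7%: (93 + 11.34 = 104.34→104, 57 + 13.86 = 70.86→71, 13 + 16.94 = 29.94→30) → #68471E
20%: (93 + 32.4 = 125.4→125, 57 + 39.6 = 96.6→97, 13 + 48.4 = 61.4→61) → #7D613D
74%: (93 + 119.88 = 212.88→213, 57 + 146.52 = 203.52→204, 13 + 179.08 = 192.08→192) → #D5CCC0
86%: (93 + 139.32 = 232.32→232, 57 + 170.28 = 227.28→227, 13 + 208.12 = 221.12→221) → #E8E3DD

#68471E, #7D613D, #D5CCC0, #E8E3DD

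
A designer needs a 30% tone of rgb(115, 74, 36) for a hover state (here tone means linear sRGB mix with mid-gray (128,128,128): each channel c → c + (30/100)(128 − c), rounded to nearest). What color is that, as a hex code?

A 30% tone moves each channel 30% toward 128:
  R: 115 + 3.9 = 118.9 → 119
  G: 74 + 0.3×(128−74) = 74 + 16.2 = 90.2 → 90
  B: 36 + 27.6 = 63.6 → 64
rgb(119, 90, 64) = #775A40.

#775A40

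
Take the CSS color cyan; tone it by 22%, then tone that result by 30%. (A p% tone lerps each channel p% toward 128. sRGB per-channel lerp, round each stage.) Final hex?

#3AC5C5

CSS cyan is rgb(0, 255, 255).
Per channel, c → c + 0.22(128 − c):
  R: 0 + 0.22×(128−0) = 0 + 28.16 = 28.16 → 28
  G: 255 + 0.22×(128−255) = 255 − 27.94 = 227.06 → 227
  B: 255 + 0.22×(128−255) = 255 − 27.94 = 227.06 → 227
After the tone: rgb(28, 227, 227) = #1CE3E3.
Lerp each channel 30% toward 128:
  R: 28 + 30 = 58 → 58
  G: 227 + 0.3×(128−227) = 227 − 29.7 = 197.3 → 197
  B: 227 + 0.3×(128−227) = 227 − 29.7 = 197.3 → 197
rgb(58, 197, 197) = #3AC5C5.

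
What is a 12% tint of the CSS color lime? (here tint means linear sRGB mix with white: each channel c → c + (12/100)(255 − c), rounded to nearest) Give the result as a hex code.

#1FFF1F

CSS lime is rgb(0, 255, 0).
Lerp each channel 12% toward 255:
  R: 0 + 0.12×(255−0) = 0 + 30.6 = 30.6 → 31
  G: 255 + 0 = 255 → 255
  B: 0 + 30.6 = 30.6 → 31
rgb(31, 255, 31) = #1FFF1F.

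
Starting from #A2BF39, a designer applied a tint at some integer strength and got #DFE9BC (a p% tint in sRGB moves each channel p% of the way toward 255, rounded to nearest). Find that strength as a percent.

66%

#A2BF39 is rgb(162, 191, 57); #DFE9BC is rgb(223, 233, 188).
On the B channel (widest range): 188 ≈ 57 + (p/100)(255 − 57), so p ≈ 100×(188 − 57)/(255 − 57) = 13100/198 = 66.16.
p = 66 reproduces all three channels after rounding.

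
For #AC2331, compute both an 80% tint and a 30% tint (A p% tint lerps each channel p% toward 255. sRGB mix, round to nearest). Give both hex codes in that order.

#EED3D6, #C5656F

#AC2331 is rgb(172, 35, 49).
80% tint:
  R: 172 + 0.8×(255−172) = 172 + 66.4 = 238.4 → 238
  G: 35 + 176 = 211 → 211
  B: 49 + 0.8×(255−49) = 49 + 164.8 = 213.8 → 214
  → #EED3D6
30% tint:
  R: 172 + 24.9 = 196.9 → 197
  G: 35 + 0.3×(255−35) = 35 + 66 = 101 → 101
  B: 49 + 61.8 = 110.8 → 111
  → #C5656F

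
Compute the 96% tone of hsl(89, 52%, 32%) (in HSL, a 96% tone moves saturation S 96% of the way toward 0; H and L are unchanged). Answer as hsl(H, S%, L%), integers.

hsl(89, 2%, 32%)

S moves 96% from 52 toward 0: 52 − 49.92 = 2.08 → 2.
H and L are unchanged.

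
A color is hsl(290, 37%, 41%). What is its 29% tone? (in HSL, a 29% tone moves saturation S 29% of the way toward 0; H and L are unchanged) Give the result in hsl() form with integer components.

S moves 29% from 37 toward 0: 37 − 10.73 = 26.27 → 26.
H and L are unchanged.

hsl(290, 26%, 41%)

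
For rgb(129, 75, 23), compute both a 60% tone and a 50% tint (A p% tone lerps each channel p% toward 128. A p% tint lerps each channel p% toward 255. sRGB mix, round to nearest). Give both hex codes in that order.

60% tone:
  R: 129 + 0.6×(128−129) = 129 − 0.6 = 128.4 → 128
  G: 75 + 0.6×(128−75) = 75 + 31.8 = 106.8 → 107
  B: 23 + 0.6×(128−23) = 23 + 63 = 86 → 86
  → #806b56
50% tint:
  R: 129 + 0.5×(255−129) = 129 + 63 = 192 → 192
  G: 75 + 90 = 165 → 165
  B: 23 + 0.5×(255−23) = 23 + 116 = 139 → 139
  → #c0a58b

#806b56, #c0a58b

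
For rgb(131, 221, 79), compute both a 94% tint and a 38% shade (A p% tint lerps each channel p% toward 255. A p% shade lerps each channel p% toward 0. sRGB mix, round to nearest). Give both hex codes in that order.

94% tint:
  R: 131 + 116.56 = 247.56 → 248
  G: 221 + 0.94×(255−221) = 221 + 31.96 = 252.96 → 253
  B: 79 + 0.94×(255−79) = 79 + 165.44 = 244.44 → 244
  → #F8FDF4
38% shade:
  R: 131 + 0.38×(0−131) = 131 − 49.78 = 81.22 → 81
  G: 221 − 83.98 = 137.02 → 137
  B: 79 + 0.38×(0−79) = 79 − 30.02 = 48.98 → 49
  → #518931

#F8FDF4, #518931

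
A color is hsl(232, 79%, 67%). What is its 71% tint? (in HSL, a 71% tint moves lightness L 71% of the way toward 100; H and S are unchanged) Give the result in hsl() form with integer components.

L moves 71% from 67 toward 100: 67 + 23.43 = 90.43 → 90.
H and S are unchanged.

hsl(232, 79%, 90%)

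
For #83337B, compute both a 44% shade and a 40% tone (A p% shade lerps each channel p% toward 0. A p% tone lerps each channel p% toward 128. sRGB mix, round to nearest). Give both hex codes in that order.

#491D45, #82527D

#83337B is rgb(131, 51, 123).
44% shade:
  R: 131 − 57.64 = 73.36 → 73
  G: 51 + 0.44×(0−51) = 51 − 22.44 = 28.56 → 29
  B: 123 − 54.12 = 68.88 → 69
  → #491D45
40% tone:
  R: 131 + 0.4×(128−131) = 131 − 1.2 = 129.8 → 130
  G: 51 + 0.4×(128−51) = 51 + 30.8 = 81.8 → 82
  B: 123 + 0.4×(128−123) = 123 + 2 = 125 → 125
  → #82527D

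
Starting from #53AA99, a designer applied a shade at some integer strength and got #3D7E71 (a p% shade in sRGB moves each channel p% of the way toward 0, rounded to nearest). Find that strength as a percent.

#53AA99 is rgb(83, 170, 153); #3D7E71 is rgb(61, 126, 113).
On the G channel (widest range): 126 ≈ 170 + (p/100)(0 − 170), so p ≈ 100×(126 − 170)/(0 − 170) = -4400/-170 = 25.88.
p = 26 reproduces all three channels after rounding.

26%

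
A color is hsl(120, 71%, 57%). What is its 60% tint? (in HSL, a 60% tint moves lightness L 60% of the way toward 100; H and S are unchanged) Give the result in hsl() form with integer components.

hsl(120, 71%, 83%)

L moves 60% from 57 toward 100: 57 + 25.8 = 82.8 → 83.
H and S are unchanged.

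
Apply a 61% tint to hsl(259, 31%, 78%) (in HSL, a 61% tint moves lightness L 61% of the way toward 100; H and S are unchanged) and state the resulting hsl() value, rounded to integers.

hsl(259, 31%, 91%)

L moves 61% from 78 toward 100: 78 + 13.42 = 91.42 → 91.
H and S are unchanged.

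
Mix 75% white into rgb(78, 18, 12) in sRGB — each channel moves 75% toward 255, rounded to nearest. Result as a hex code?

A 75% tint moves each channel 75% toward 255:
  R: 78 + 0.75×(255−78) = 78 + 132.75 = 210.75 → 211
  G: 18 + 177.75 = 195.75 → 196
  B: 12 + 182.25 = 194.25 → 194
rgb(211, 196, 194) = #d3c4c2.

#d3c4c2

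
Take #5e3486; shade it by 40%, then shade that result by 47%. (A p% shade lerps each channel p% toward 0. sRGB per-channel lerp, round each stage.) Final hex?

#5e3486 is rgb(94, 52, 134).
Lerp each channel 40% toward 0:
  R: 94 + 0.4×(0−94) = 94 − 37.6 = 56.4 → 56
  G: 52 + 0.4×(0−52) = 52 − 20.8 = 31.2 → 31
  B: 134 − 53.6 = 80.4 → 80
After the shade: rgb(56, 31, 80) = #381f50.
A 47% shade moves each channel 47% toward 0:
  R: 56 + 0.47×(0−56) = 56 − 26.32 = 29.68 → 30
  G: 31 + 0.47×(0−31) = 31 − 14.57 = 16.43 → 16
  B: 80 − 37.6 = 42.4 → 42
rgb(30, 16, 42) = #1e102a.

#1e102a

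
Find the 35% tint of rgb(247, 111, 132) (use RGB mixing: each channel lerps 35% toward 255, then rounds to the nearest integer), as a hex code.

#FAA1AF

Lerp each channel 35% toward 255:
  R: 247 + 0.35×(255−247) = 247 + 2.8 = 249.8 → 250
  G: 111 + 0.35×(255−111) = 111 + 50.4 = 161.4 → 161
  B: 132 + 43.05 = 175.05 → 175
rgb(250, 161, 175) = #FAA1AF.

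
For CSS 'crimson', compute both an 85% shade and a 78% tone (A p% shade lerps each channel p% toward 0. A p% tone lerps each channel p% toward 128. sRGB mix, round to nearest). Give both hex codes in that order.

CSS crimson is rgb(220, 20, 60).
85% shade:
  R: 220 + 0.85×(0−220) = 220 − 187 = 33 → 33
  G: 20 − 17 = 3 → 3
  B: 60 − 51 = 9 → 9
  → #210309
78% tone:
  R: 220 + 0.78×(128−220) = 220 − 71.76 = 148.24 → 148
  G: 20 + 84.24 = 104.24 → 104
  B: 60 + 53.04 = 113.04 → 113
  → #946871

#210309, #946871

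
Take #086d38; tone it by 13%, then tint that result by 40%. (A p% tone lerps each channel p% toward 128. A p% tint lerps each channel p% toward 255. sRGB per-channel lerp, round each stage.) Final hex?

#74a98d

#086d38 is rgb(8, 109, 56).
Per channel, c → c + 0.13(128 − c):
  R: 8 + 0.13×(128−8) = 8 + 15.6 = 23.6 → 24
  G: 109 + 0.13×(128−109) = 109 + 2.47 = 111.47 → 111
  B: 56 + 9.36 = 65.36 → 65
After the tone: rgb(24, 111, 65) = #186f41.
Lerp each channel 40% toward 255:
  R: 24 + 0.4×(255−24) = 24 + 92.4 = 116.4 → 116
  G: 111 + 57.6 = 168.6 → 169
  B: 65 + 0.4×(255−65) = 65 + 76 = 141 → 141
rgb(116, 169, 141) = #74a98d.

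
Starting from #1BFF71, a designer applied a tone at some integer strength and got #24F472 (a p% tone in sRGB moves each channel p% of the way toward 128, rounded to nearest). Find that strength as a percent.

#1BFF71 is rgb(27, 255, 113); #24F472 is rgb(36, 244, 114).
On the G channel (widest range): 244 ≈ 255 + (p/100)(128 − 255), so p ≈ 100×(244 − 255)/(128 − 255) = -1100/-127 = 8.66.
p = 9 reproduces all three channels after rounding.

9%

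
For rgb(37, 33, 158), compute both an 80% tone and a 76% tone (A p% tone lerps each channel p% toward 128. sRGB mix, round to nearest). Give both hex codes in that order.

80% tone:
  R: 37 + 0.8×(128−37) = 37 + 72.8 = 109.8 → 110
  G: 33 + 0.8×(128−33) = 33 + 76 = 109 → 109
  B: 158 + 0.8×(128−158) = 158 − 24 = 134 → 134
  → #6E6D86
76% tone:
  R: 37 + 0.76×(128−37) = 37 + 69.16 = 106.16 → 106
  G: 33 + 72.2 = 105.2 → 105
  B: 158 + 0.76×(128−158) = 158 − 22.8 = 135.2 → 135
  → #6A6987

#6E6D86, #6A6987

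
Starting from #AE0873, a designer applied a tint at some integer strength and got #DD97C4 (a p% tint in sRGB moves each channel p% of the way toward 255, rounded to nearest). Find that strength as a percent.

#AE0873 is rgb(174, 8, 115); #DD97C4 is rgb(221, 151, 196).
On the G channel (widest range): 151 ≈ 8 + (p/100)(255 − 8), so p ≈ 100×(151 − 8)/(255 − 8) = 14300/247 = 57.89.
p = 58 reproduces all three channels after rounding.

58%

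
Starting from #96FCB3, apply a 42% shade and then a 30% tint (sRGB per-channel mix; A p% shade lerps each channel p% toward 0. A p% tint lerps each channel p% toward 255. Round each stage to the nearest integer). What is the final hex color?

#96FCB3 is rgb(150, 252, 179).
A 42% shade moves each channel 42% toward 0:
  R: 150 − 63 = 87 → 87
  G: 252 + 0.42×(0−252) = 252 − 105.84 = 146.16 → 146
  B: 179 − 75.18 = 103.82 → 104
After the shade: rgb(87, 146, 104) = #579268.
A 30% tint moves each channel 30% toward 255:
  R: 87 + 0.3×(255−87) = 87 + 50.4 = 137.4 → 137
  G: 146 + 0.3×(255−146) = 146 + 32.7 = 178.7 → 179
  B: 104 + 45.3 = 149.3 → 149
rgb(137, 179, 149) = #89B395.

#89B395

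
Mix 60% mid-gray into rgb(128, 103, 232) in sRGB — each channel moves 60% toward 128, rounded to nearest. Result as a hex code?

#8076AA

A 60% tone moves each channel 60% toward 128:
  R: 128 + 0.6×(128−128) = 128 + 0 = 128 → 128
  G: 103 + 15 = 118 → 118
  B: 232 + 0.6×(128−232) = 232 − 62.4 = 169.6 → 170
rgb(128, 118, 170) = #8076AA.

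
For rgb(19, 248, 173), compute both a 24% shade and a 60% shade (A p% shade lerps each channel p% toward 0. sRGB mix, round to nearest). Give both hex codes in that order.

#0EBC83, #086345

24% shade:
  R: 19 − 4.56 = 14.44 → 14
  G: 248 + 0.24×(0−248) = 248 − 59.52 = 188.48 → 188
  B: 173 + 0.24×(0−173) = 173 − 41.52 = 131.48 → 131
  → #0EBC83
60% shade:
  R: 19 + 0.6×(0−19) = 19 − 11.4 = 7.6 → 8
  G: 248 − 148.8 = 99.2 → 99
  B: 173 + 0.6×(0−173) = 173 − 103.8 = 69.2 → 69
  → #086345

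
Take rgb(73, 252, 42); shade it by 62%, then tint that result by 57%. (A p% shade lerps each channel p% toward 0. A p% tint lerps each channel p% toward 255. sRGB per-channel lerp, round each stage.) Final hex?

Lerp each channel 62% toward 0:
  R: 73 + 0.62×(0−73) = 73 − 45.26 = 27.74 → 28
  G: 252 − 156.24 = 95.76 → 96
  B: 42 + 0.62×(0−42) = 42 − 26.04 = 15.96 → 16
After the shade: rgb(28, 96, 16) = #1c6010.
Lerp each channel 57% toward 255:
  R: 28 + 0.57×(255−28) = 28 + 129.39 = 157.39 → 157
  G: 96 + 90.63 = 186.63 → 187
  B: 16 + 0.57×(255−16) = 16 + 136.23 = 152.23 → 152
rgb(157, 187, 152) = #9dbb98.

#9dbb98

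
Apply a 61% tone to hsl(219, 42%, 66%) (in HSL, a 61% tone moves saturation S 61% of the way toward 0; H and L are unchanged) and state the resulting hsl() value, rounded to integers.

S moves 61% from 42 toward 0: 42 − 25.62 = 16.38 → 16.
H and L are unchanged.

hsl(219, 16%, 66%)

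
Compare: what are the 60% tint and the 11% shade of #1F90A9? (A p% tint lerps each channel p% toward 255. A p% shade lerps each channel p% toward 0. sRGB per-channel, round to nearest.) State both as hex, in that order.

#1F90A9 is rgb(31, 144, 169).
60% tint:
  R: 31 + 134.4 = 165.4 → 165
  G: 144 + 0.6×(255−144) = 144 + 66.6 = 210.6 → 211
  B: 169 + 51.6 = 220.6 → 221
  → #A5D3DD
11% shade:
  R: 31 + 0.11×(0−31) = 31 − 3.41 = 27.59 → 28
  G: 144 − 15.84 = 128.16 → 128
  B: 169 − 18.59 = 150.41 → 150
  → #1C8096

#A5D3DD, #1C8096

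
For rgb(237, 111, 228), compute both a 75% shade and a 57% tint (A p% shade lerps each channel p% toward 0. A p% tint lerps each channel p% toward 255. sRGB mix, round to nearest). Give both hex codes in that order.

75% shade:
  R: 237 + 0.75×(0−237) = 237 − 177.75 = 59.25 → 59
  G: 111 − 83.25 = 27.75 → 28
  B: 228 + 0.75×(0−228) = 228 − 171 = 57 → 57
  → #3B1C39
57% tint:
  R: 237 + 0.57×(255−237) = 237 + 10.26 = 247.26 → 247
  G: 111 + 82.08 = 193.08 → 193
  B: 228 + 15.39 = 243.39 → 243
  → #F7C1F3

#3B1C39, #F7C1F3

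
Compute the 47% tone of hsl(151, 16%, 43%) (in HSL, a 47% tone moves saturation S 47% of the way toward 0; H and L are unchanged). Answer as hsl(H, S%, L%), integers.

hsl(151, 8%, 43%)

S moves 47% from 16 toward 0: 16 − 7.52 = 8.48 → 8.
H and L are unchanged.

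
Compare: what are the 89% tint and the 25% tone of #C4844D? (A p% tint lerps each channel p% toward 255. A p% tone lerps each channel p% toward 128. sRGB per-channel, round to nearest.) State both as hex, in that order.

#C4844D is rgb(196, 132, 77).
89% tint:
  R: 196 + 52.51 = 248.51 → 249
  G: 132 + 0.89×(255−132) = 132 + 109.47 = 241.47 → 241
  B: 77 + 158.42 = 235.42 → 235
  → #F9F1EB
25% tone:
  R: 196 − 17 = 179 → 179
  G: 132 + 0.25×(128−132) = 132 − 1 = 131 → 131
  B: 77 + 0.25×(128−77) = 77 + 12.75 = 89.75 → 90
  → #B3835A

#F9F1EB, #B3835A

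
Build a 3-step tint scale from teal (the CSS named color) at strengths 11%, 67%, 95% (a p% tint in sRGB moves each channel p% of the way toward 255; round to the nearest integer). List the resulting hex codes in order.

#1c8e8e, #abd5d5, #f2f9f9

CSS teal is rgb(0, 128, 128).
11%: (0 + 28.05 = 28.05→28, 128 + 13.97 = 141.97→142, 128 + 13.97 = 141.97→142) → #1c8e8e
67%: (0 + 170.85 = 170.85→171, 128 + 85.09 = 213.09→213, 128 + 85.09 = 213.09→213) → #abd5d5
95%: (0 + 242.25 = 242.25→242, 128 + 120.65 = 248.65→249, 128 + 120.65 = 248.65→249) → #f2f9f9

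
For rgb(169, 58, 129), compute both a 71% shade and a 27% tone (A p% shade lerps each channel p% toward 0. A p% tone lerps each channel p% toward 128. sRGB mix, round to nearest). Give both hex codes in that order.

#311125, #9E4D81

71% shade:
  R: 169 + 0.71×(0−169) = 169 − 119.99 = 49.01 → 49
  G: 58 + 0.71×(0−58) = 58 − 41.18 = 16.82 → 17
  B: 129 + 0.71×(0−129) = 129 − 91.59 = 37.41 → 37
  → #311125
27% tone:
  R: 169 + 0.27×(128−169) = 169 − 11.07 = 157.93 → 158
  G: 58 + 0.27×(128−58) = 58 + 18.9 = 76.9 → 77
  B: 129 + 0.27×(128−129) = 129 − 0.27 = 128.73 → 129
  → #9E4D81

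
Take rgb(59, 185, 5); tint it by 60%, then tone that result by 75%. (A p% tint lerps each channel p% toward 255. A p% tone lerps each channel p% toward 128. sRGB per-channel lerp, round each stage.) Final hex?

#8C9987

Lerp each channel 60% toward 255:
  R: 59 + 0.6×(255−59) = 59 + 117.6 = 176.6 → 177
  G: 185 + 42 = 227 → 227
  B: 5 + 150 = 155 → 155
After the tint: rgb(177, 227, 155) = #B1E39B.
Lerp each channel 75% toward 128:
  R: 177 + 0.75×(128−177) = 177 − 36.75 = 140.25 → 140
  G: 227 − 74.25 = 152.75 → 153
  B: 155 + 0.75×(128−155) = 155 − 20.25 = 134.75 → 135
rgb(140, 153, 135) = #8C9987.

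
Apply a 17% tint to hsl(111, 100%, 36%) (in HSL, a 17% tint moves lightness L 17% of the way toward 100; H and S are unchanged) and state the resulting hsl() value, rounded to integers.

L moves 17% from 36 toward 100: 36 + 10.88 = 46.88 → 47.
H and S are unchanged.

hsl(111, 100%, 47%)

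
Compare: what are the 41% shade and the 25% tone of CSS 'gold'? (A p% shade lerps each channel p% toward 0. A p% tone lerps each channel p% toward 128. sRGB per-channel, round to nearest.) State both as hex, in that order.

CSS gold is rgb(255, 215, 0).
41% shade:
  R: 255 + 0.41×(0−255) = 255 − 104.55 = 150.45 → 150
  G: 215 + 0.41×(0−215) = 215 − 88.15 = 126.85 → 127
  B: 0 + 0 = 0 → 0
  → #967F00
25% tone:
  R: 255 − 31.75 = 223.25 → 223
  G: 215 − 21.75 = 193.25 → 193
  B: 0 + 0.25×(128−0) = 0 + 32 = 32 → 32
  → #DFC120

#967F00, #DFC120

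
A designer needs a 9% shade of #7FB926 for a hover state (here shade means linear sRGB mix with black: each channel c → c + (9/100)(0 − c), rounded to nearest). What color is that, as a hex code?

#7FB926 is rgb(127, 185, 38).
Per channel, c → c + 0.09(0 − c):
  R: 127 − 11.43 = 115.57 → 116
  G: 185 + 0.09×(0−185) = 185 − 16.65 = 168.35 → 168
  B: 38 − 3.42 = 34.58 → 35
rgb(116, 168, 35) = #74A823.

#74A823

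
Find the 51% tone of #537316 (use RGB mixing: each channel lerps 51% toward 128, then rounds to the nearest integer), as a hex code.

#537316 is rgb(83, 115, 22).
Lerp each channel 51% toward 128:
  R: 83 + 0.51×(128−83) = 83 + 22.95 = 105.95 → 106
  G: 115 + 0.51×(128−115) = 115 + 6.63 = 121.63 → 122
  B: 22 + 0.51×(128−22) = 22 + 54.06 = 76.06 → 76
rgb(106, 122, 76) = #6A7A4C.

#6A7A4C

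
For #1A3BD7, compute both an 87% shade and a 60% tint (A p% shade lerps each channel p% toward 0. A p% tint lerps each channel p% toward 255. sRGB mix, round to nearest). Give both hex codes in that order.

#03081C, #A3B1EF

#1A3BD7 is rgb(26, 59, 215).
87% shade:
  R: 26 + 0.87×(0−26) = 26 − 22.62 = 3.38 → 3
  G: 59 + 0.87×(0−59) = 59 − 51.33 = 7.67 → 8
  B: 215 − 187.05 = 27.95 → 28
  → #03081C
60% tint:
  R: 26 + 0.6×(255−26) = 26 + 137.4 = 163.4 → 163
  G: 59 + 117.6 = 176.6 → 177
  B: 215 + 0.6×(255−215) = 215 + 24 = 239 → 239
  → #A3B1EF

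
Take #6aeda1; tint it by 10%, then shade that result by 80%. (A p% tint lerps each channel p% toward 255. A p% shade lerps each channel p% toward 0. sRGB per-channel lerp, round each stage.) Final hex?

#6aeda1 is rgb(106, 237, 161).
Per channel, c → c + 0.1(255 − c):
  R: 106 + 14.9 = 120.9 → 121
  G: 237 + 1.8 = 238.8 → 239
  B: 161 + 9.4 = 170.4 → 170
After the tint: rgb(121, 239, 170) = #79efaa.
Per channel, c → c + 0.8(0 − c):
  R: 121 − 96.8 = 24.2 → 24
  G: 239 + 0.8×(0−239) = 239 − 191.2 = 47.8 → 48
  B: 170 + 0.8×(0−170) = 170 − 136 = 34 → 34
rgb(24, 48, 34) = #183022.

#183022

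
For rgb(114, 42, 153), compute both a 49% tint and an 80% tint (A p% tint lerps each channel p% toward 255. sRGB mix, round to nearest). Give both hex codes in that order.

#b792cb, #e3d4eb

49% tint:
  R: 114 + 69.09 = 183.09 → 183
  G: 42 + 0.49×(255−42) = 42 + 104.37 = 146.37 → 146
  B: 153 + 49.98 = 202.98 → 203
  → #b792cb
80% tint:
  R: 114 + 112.8 = 226.8 → 227
  G: 42 + 0.8×(255−42) = 42 + 170.4 = 212.4 → 212
  B: 153 + 0.8×(255−153) = 153 + 81.6 = 234.6 → 235
  → #e3d4eb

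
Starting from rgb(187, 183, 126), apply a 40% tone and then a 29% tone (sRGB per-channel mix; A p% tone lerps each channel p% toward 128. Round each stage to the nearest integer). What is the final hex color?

Lerp each channel 40% toward 128:
  R: 187 + 0.4×(128−187) = 187 − 23.6 = 163.4 → 163
  G: 183 + 0.4×(128−183) = 183 − 22 = 161 → 161
  B: 126 + 0.4×(128−126) = 126 + 0.8 = 126.8 → 127
After the tone: rgb(163, 161, 127) = #A3A17F.
A 29% tone moves each channel 29% toward 128:
  R: 163 + 0.29×(128−163) = 163 − 10.15 = 152.85 → 153
  G: 161 + 0.29×(128−161) = 161 − 9.57 = 151.43 → 151
  B: 127 + 0.29×(128−127) = 127 + 0.29 = 127.29 → 127
rgb(153, 151, 127) = #99977F.

#99977F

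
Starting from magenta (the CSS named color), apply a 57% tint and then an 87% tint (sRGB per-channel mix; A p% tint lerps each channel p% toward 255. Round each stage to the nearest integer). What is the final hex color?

CSS magenta is rgb(255, 0, 255).
A 57% tint moves each channel 57% toward 255:
  R: 255 + 0 = 255 → 255
  G: 0 + 145.35 = 145.35 → 145
  B: 255 + 0.57×(255−255) = 255 + 0 = 255 → 255
After the tint: rgb(255, 145, 255) = #ff91ff.
Lerp each channel 87% toward 255:
  R: 255 + 0.87×(255−255) = 255 + 0 = 255 → 255
  G: 145 + 0.87×(255−145) = 145 + 95.7 = 240.7 → 241
  B: 255 + 0.87×(255−255) = 255 + 0 = 255 → 255
rgb(255, 241, 255) = #fff1ff.

#fff1ff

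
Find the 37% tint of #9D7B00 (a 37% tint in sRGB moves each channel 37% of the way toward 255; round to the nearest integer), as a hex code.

#C1AC5E

#9D7B00 is rgb(157, 123, 0).
A 37% tint moves each channel 37% toward 255:
  R: 157 + 0.37×(255−157) = 157 + 36.26 = 193.26 → 193
  G: 123 + 0.37×(255−123) = 123 + 48.84 = 171.84 → 172
  B: 0 + 94.35 = 94.35 → 94
rgb(193, 172, 94) = #C1AC5E.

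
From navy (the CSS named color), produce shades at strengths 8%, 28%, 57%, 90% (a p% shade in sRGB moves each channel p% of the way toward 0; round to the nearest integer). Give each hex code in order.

CSS navy is rgb(0, 0, 128).
8%: (0→0, 0→0, 128 − 10.24 = 117.76→118) → #000076
28%: (0→0, 0→0, 128 − 35.84 = 92.16→92) → #00005C
57%: (0→0, 0→0, 128 − 72.96 = 55.04→55) → #000037
90%: (0→0, 0→0, 128 − 115.2 = 12.8→13) → #00000D

#000076, #00005C, #000037, #00000D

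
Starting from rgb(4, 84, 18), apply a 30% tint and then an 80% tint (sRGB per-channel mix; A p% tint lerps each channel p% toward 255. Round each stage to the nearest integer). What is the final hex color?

#DCE7DE

Lerp each channel 30% toward 255:
  R: 4 + 0.3×(255−4) = 4 + 75.3 = 79.3 → 79
  G: 84 + 0.3×(255−84) = 84 + 51.3 = 135.3 → 135
  B: 18 + 71.1 = 89.1 → 89
After the tint: rgb(79, 135, 89) = #4F8759.
Lerp each channel 80% toward 255:
  R: 79 + 140.8 = 219.8 → 220
  G: 135 + 0.8×(255−135) = 135 + 96 = 231 → 231
  B: 89 + 0.8×(255−89) = 89 + 132.8 = 221.8 → 222
rgb(220, 231, 222) = #DCE7DE.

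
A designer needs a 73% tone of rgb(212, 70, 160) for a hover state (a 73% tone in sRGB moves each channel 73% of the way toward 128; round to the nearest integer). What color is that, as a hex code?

#977089

Per channel, c → c + 0.73(128 − c):
  R: 212 + 0.73×(128−212) = 212 − 61.32 = 150.68 → 151
  G: 70 + 0.73×(128−70) = 70 + 42.34 = 112.34 → 112
  B: 160 − 23.36 = 136.64 → 137
rgb(151, 112, 137) = #977089.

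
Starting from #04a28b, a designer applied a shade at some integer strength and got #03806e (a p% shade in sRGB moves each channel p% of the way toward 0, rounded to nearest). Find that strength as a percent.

#04a28b is rgb(4, 162, 139); #03806e is rgb(3, 128, 110).
On the G channel (widest range): 128 ≈ 162 + (p/100)(0 − 162), so p ≈ 100×(128 − 162)/(0 − 162) = -3400/-162 = 20.99.
p = 21 reproduces all three channels after rounding.

21%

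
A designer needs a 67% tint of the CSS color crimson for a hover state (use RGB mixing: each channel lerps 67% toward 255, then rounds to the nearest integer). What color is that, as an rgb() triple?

rgb(243, 177, 191)

CSS crimson is rgb(220, 20, 60).
Per channel, c → c + 0.67(255 − c):
  R: 220 + 0.67×(255−220) = 220 + 23.45 = 243.45 → 243
  G: 20 + 0.67×(255−20) = 20 + 157.45 = 177.45 → 177
  B: 60 + 0.67×(255−60) = 60 + 130.65 = 190.65 → 191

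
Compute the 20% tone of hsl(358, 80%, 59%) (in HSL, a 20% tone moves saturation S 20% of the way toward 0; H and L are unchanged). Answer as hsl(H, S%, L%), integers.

S moves 20% from 80 toward 0: 80 − 16 = 64 → 64.
H and L are unchanged.

hsl(358, 64%, 59%)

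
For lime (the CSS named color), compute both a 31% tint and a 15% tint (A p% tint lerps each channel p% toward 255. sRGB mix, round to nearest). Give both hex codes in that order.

#4fff4f, #26ff26

CSS lime is rgb(0, 255, 0).
31% tint:
  R: 0 + 79.05 = 79.05 → 79
  G: 255 + 0.31×(255−255) = 255 + 0 = 255 → 255
  B: 0 + 0.31×(255−0) = 0 + 79.05 = 79.05 → 79
  → #4fff4f
15% tint:
  R: 0 + 0.15×(255−0) = 0 + 38.25 = 38.25 → 38
  G: 255 + 0.15×(255−255) = 255 + 0 = 255 → 255
  B: 0 + 38.25 = 38.25 → 38
  → #26ff26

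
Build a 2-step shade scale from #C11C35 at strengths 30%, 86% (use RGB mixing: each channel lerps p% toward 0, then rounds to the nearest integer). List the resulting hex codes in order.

#C11C35 is rgb(193, 28, 53).
30%: (193 − 57.9 = 135.1→135, 28 − 8.4 = 19.6→20, 53 − 15.9 = 37.1→37) → #871425
86%: (193 − 165.98 = 27.02→27, 28 − 24.08 = 3.92→4, 53 − 45.58 = 7.42→7) → #1B0407

#871425, #1B0407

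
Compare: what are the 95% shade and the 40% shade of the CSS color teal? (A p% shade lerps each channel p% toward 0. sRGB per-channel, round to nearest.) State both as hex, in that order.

CSS teal is rgb(0, 128, 128).
95% shade:
  R: 0 + 0.95×(0−0) = 0 + 0 = 0 → 0
  G: 128 − 121.6 = 6.4 → 6
  B: 128 + 0.95×(0−128) = 128 − 121.6 = 6.4 → 6
  → #000606
40% shade:
  R: 0 + 0.4×(0−0) = 0 + 0 = 0 → 0
  G: 128 + 0.4×(0−128) = 128 − 51.2 = 76.8 → 77
  B: 128 − 51.2 = 76.8 → 77
  → #004D4D

#000606, #004D4D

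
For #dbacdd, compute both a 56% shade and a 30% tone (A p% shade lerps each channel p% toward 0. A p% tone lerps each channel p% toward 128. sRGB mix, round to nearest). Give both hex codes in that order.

#604c61, #c09fc1

#dbacdd is rgb(219, 172, 221).
56% shade:
  R: 219 − 122.64 = 96.36 → 96
  G: 172 + 0.56×(0−172) = 172 − 96.32 = 75.68 → 76
  B: 221 − 123.76 = 97.24 → 97
  → #604c61
30% tone:
  R: 219 + 0.3×(128−219) = 219 − 27.3 = 191.7 → 192
  G: 172 + 0.3×(128−172) = 172 − 13.2 = 158.8 → 159
  B: 221 − 27.9 = 193.1 → 193
  → #c09fc1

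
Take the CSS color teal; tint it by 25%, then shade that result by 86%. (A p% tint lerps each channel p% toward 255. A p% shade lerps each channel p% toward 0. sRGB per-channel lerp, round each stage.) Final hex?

CSS teal is rgb(0, 128, 128).
Per channel, c → c + 0.25(255 − c):
  R: 0 + 63.75 = 63.75 → 64
  G: 128 + 0.25×(255−128) = 128 + 31.75 = 159.75 → 160
  B: 128 + 0.25×(255−128) = 128 + 31.75 = 159.75 → 160
After the tint: rgb(64, 160, 160) = #40A0A0.
An 86% shade moves each channel 86% toward 0:
  R: 64 − 55.04 = 8.96 → 9
  G: 160 − 137.6 = 22.4 → 22
  B: 160 − 137.6 = 22.4 → 22
rgb(9, 22, 22) = #091616.

#091616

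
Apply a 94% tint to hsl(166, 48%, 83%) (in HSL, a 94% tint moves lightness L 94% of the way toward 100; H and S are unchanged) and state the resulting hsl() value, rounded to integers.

hsl(166, 48%, 99%)

L moves 94% from 83 toward 100: 83 + 15.98 = 98.98 → 99.
H and S are unchanged.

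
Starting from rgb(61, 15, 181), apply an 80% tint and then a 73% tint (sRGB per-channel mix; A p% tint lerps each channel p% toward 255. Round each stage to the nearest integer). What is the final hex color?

#F4F2FB

Lerp each channel 80% toward 255:
  R: 61 + 0.8×(255−61) = 61 + 155.2 = 216.2 → 216
  G: 15 + 0.8×(255−15) = 15 + 192 = 207 → 207
  B: 181 + 0.8×(255−181) = 181 + 59.2 = 240.2 → 240
After the tint: rgb(216, 207, 240) = #D8CFF0.
Lerp each channel 73% toward 255:
  R: 216 + 0.73×(255−216) = 216 + 28.47 = 244.47 → 244
  G: 207 + 0.73×(255−207) = 207 + 35.04 = 242.04 → 242
  B: 240 + 10.95 = 250.95 → 251
rgb(244, 242, 251) = #F4F2FB.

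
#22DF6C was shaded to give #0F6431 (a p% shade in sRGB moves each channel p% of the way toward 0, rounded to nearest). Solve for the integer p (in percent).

55%

#22DF6C is rgb(34, 223, 108); #0F6431 is rgb(15, 100, 49).
On the G channel (widest range): 100 ≈ 223 + (p/100)(0 − 223), so p ≈ 100×(100 − 223)/(0 − 223) = -12300/-223 = 55.16.
p = 55 reproduces all three channels after rounding.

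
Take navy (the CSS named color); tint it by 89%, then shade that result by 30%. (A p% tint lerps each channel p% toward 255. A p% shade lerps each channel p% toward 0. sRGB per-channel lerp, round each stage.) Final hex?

#9F9FA9

CSS navy is rgb(0, 0, 128).
An 89% tint moves each channel 89% toward 255:
  R: 0 + 226.95 = 226.95 → 227
  G: 0 + 0.89×(255−0) = 0 + 226.95 = 226.95 → 227
  B: 128 + 113.03 = 241.03 → 241
After the tint: rgb(227, 227, 241) = #E3E3F1.
Lerp each channel 30% toward 0:
  R: 227 + 0.3×(0−227) = 227 − 68.1 = 158.9 → 159
  G: 227 + 0.3×(0−227) = 227 − 68.1 = 158.9 → 159
  B: 241 + 0.3×(0−241) = 241 − 72.3 = 168.7 → 169
rgb(159, 159, 169) = #9F9FA9.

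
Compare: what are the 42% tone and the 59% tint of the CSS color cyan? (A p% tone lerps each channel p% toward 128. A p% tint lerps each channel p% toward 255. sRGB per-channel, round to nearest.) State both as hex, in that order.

CSS cyan is rgb(0, 255, 255).
42% tone:
  R: 0 + 0.42×(128−0) = 0 + 53.76 = 53.76 → 54
  G: 255 + 0.42×(128−255) = 255 − 53.34 = 201.66 → 202
  B: 255 + 0.42×(128−255) = 255 − 53.34 = 201.66 → 202
  → #36CACA
59% tint:
  R: 0 + 150.45 = 150.45 → 150
  G: 255 + 0.59×(255−255) = 255 + 0 = 255 → 255
  B: 255 + 0.59×(255−255) = 255 + 0 = 255 → 255
  → #96FFFF

#36CACA, #96FFFF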